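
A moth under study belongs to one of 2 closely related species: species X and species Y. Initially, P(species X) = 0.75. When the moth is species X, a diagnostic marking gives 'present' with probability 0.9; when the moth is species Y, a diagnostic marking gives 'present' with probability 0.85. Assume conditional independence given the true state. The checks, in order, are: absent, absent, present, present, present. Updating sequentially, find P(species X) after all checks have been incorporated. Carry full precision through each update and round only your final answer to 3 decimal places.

After 'absent': P(species X) = 0.1·0.7500 / (0.1·0.7500 + 0.15·0.2500) ≈ 0.6667
After 'absent': P(species X) = 0.1·0.6667 / (0.1·0.6667 + 0.15·0.3333) ≈ 0.5714
After 'present': P(species X) = 0.9·0.5714 / (0.9·0.5714 + 0.85·0.4286) ≈ 0.5854
After 'present': P(species X) = 0.9·0.5854 / (0.9·0.5854 + 0.85·0.4146) ≈ 0.5992
After 'present': P(species X) = 0.9·0.5992 / (0.9·0.5992 + 0.85·0.4008) ≈ 0.6128

0.613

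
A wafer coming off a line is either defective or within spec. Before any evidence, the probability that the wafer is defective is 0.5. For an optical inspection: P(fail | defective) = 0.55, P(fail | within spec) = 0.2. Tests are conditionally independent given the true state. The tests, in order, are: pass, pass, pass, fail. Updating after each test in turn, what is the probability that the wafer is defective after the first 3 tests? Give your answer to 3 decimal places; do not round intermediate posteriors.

0.151

After 'pass': P(defective) = 0.45·0.5000 / (0.45·0.5000 + 0.8·0.5000) ≈ 0.3600
After 'pass': P(defective) = 0.45·0.3600 / (0.45·0.3600 + 0.8·0.6400) ≈ 0.2404
After 'pass': P(defective) = 0.45·0.2404 / (0.45·0.2404 + 0.8·0.7596) ≈ 0.1511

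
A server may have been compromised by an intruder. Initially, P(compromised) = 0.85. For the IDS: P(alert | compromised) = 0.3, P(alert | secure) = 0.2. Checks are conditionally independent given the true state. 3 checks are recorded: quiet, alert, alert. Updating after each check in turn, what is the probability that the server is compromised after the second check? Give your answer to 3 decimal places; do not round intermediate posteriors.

0.881

Each posterior becomes the prior for the next update.
After 'quiet': P(compromised) = 0.7·0.8500 / (0.7·0.8500 + 0.8·0.1500) ≈ 0.8322
After 'alert': P(compromised) = 0.3·0.8322 / (0.3·0.8322 + 0.2·0.1678) ≈ 0.8815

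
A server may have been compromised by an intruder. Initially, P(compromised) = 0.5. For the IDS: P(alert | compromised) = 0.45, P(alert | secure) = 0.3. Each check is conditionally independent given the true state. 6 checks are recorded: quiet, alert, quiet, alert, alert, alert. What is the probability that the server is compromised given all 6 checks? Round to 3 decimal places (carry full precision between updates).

Each posterior becomes the prior for the next update.
After 'quiet': P(compromised) = 0.55·0.5000 / (0.55·0.5000 + 0.7·0.5000) ≈ 0.4400
After 'alert': P(compromised) = 0.45·0.4400 / (0.45·0.4400 + 0.3·0.5600) ≈ 0.5410
After 'quiet': P(compromised) = 0.55·0.5410 / (0.55·0.5410 + 0.7·0.4590) ≈ 0.4808
After 'alert': P(compromised) = 0.45·0.4808 / (0.45·0.4808 + 0.3·0.5192) ≈ 0.5814
After 'alert': P(compromised) = 0.45·0.5814 / (0.45·0.5814 + 0.3·0.4186) ≈ 0.6757
After 'alert': P(compromised) = 0.45·0.6757 / (0.45·0.6757 + 0.3·0.3243) ≈ 0.7576

0.758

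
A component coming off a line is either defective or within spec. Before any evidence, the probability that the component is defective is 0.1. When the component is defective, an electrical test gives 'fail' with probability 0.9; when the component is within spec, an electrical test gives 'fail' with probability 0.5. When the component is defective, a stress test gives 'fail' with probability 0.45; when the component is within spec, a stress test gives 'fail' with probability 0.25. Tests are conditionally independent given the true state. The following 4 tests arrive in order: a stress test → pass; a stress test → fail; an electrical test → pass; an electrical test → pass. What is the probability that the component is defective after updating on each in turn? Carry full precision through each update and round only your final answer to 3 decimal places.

0.006

After a stress test='pass': P(defective) = 0.55·0.1000 / (0.55·0.1000 + 0.75·0.9000) ≈ 0.0753
After a stress test='fail': P(defective) = 0.45·0.0753 / (0.45·0.0753 + 0.25·0.9247) ≈ 0.1279
After an electrical test='pass': P(defective) = 0.1·0.1279 / (0.1·0.1279 + 0.5·0.8721) ≈ 0.0285
After an electrical test='pass': P(defective) = 0.1·0.0285 / (0.1·0.0285 + 0.5·0.9715) ≈ 0.0058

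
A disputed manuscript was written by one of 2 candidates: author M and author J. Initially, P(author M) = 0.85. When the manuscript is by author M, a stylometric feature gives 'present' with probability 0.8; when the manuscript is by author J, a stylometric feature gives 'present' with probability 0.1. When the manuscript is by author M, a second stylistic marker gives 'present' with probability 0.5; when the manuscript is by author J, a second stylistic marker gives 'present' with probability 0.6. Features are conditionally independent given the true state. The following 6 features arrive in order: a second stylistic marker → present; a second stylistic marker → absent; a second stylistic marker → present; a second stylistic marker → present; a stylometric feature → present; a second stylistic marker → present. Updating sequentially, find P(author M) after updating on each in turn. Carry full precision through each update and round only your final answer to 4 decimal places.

After a second stylistic marker='present': P(author M) = 0.5·0.8500 / (0.5·0.8500 + 0.6·0.1500) ≈ 0.8252
After a second stylistic marker='absent': P(author M) = 0.5·0.8252 / (0.5·0.8252 + 0.4·0.1748) ≈ 0.8551
After a second stylistic marker='present': P(author M) = 0.5·0.8551 / (0.5·0.8551 + 0.6·0.1449) ≈ 0.8311
After a second stylistic marker='present': P(author M) = 0.5·0.8311 / (0.5·0.8311 + 0.6·0.1689) ≈ 0.8039
After a stylometric feature='present': P(author M) = 0.8·0.8039 / (0.8·0.8039 + 0.1·0.1961) ≈ 0.9704
After a second stylistic marker='present': P(author M) = 0.5·0.9704 / (0.5·0.9704 + 0.6·0.0296) ≈ 0.9647

0.9647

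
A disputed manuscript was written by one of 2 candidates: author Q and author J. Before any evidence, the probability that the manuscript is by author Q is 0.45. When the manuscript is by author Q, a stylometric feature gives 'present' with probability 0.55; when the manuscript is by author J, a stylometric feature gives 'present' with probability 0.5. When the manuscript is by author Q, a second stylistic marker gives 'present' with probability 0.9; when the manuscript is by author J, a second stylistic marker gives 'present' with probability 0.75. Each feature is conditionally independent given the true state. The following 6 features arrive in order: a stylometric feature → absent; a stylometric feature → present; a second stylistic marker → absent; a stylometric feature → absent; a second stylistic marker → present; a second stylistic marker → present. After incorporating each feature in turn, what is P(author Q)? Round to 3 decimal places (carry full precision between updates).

Apply Bayes' rule sequentially, carrying P(author Q) forward.
After a stylometric feature='absent': P(author Q) = 0.45·0.4500 / (0.45·0.4500 + 0.5·0.5500) ≈ 0.4241
After a stylometric feature='present': P(author Q) = 0.55·0.4241 / (0.55·0.4241 + 0.5·0.5759) ≈ 0.4475
After a second stylistic marker='absent': P(author Q) = 0.1·0.4475 / (0.1·0.4475 + 0.25·0.5525) ≈ 0.2447
After a stylometric feature='absent': P(author Q) = 0.45·0.2447 / (0.45·0.2447 + 0.5·0.7553) ≈ 0.2258
After a second stylistic marker='present': P(author Q) = 0.9·0.2258 / (0.9·0.2258 + 0.75·0.7742) ≈ 0.2592
After a second stylistic marker='present': P(author Q) = 0.9·0.2592 / (0.9·0.2592 + 0.75·0.7408) ≈ 0.2957

0.296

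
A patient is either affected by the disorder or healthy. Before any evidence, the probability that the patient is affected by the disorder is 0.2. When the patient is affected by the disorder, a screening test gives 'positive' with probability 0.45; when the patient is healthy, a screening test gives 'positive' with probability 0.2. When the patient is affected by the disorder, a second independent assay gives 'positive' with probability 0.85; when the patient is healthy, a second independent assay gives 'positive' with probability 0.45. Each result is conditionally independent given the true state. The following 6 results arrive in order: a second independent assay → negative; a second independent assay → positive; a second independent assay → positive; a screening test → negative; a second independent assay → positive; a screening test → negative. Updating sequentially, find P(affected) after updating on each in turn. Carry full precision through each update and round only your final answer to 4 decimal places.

0.1784

Apply Bayes' rule sequentially, carrying P(affected) forward.
After a second independent assay='negative': P(affected) = 0.15·0.2000 / (0.15·0.2000 + 0.55·0.8000) ≈ 0.0638
After a second independent assay='positive': P(affected) = 0.85·0.0638 / (0.85·0.0638 + 0.45·0.9362) ≈ 0.1141
After a second independent assay='positive': P(affected) = 0.85·0.1141 / (0.85·0.1141 + 0.45·0.8859) ≈ 0.1957
After a screening test='negative': P(affected) = 0.55·0.1957 / (0.55·0.1957 + 0.8·0.8043) ≈ 0.1433
After a second independent assay='positive': P(affected) = 0.85·0.1433 / (0.85·0.1433 + 0.45·0.8567) ≈ 0.2401
After a screening test='negative': P(affected) = 0.55·0.2401 / (0.55·0.2401 + 0.8·0.7599) ≈ 0.1784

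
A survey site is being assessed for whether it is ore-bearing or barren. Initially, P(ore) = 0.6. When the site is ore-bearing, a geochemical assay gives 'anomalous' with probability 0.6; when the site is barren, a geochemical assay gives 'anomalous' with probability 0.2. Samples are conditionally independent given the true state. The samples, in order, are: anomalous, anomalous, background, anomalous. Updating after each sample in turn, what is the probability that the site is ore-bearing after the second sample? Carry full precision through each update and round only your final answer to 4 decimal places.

After 'anomalous': P(ore) = 0.6·0.6000 / (0.6·0.6000 + 0.2·0.4000) ≈ 0.8182
After 'anomalous': P(ore) = 0.6·0.8182 / (0.6·0.8182 + 0.2·0.1818) ≈ 0.9310

0.9310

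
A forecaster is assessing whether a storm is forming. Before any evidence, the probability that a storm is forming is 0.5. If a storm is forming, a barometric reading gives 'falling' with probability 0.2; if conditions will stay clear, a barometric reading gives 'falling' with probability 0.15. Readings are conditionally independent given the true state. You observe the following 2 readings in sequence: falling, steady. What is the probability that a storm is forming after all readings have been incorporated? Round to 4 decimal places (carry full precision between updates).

0.5565

After 'falling': P(storm) = 0.2·0.5000 / (0.2·0.5000 + 0.15·0.5000) ≈ 0.5714
After 'steady': P(storm) = 0.8·0.5714 / (0.8·0.5714 + 0.85·0.4286) ≈ 0.5565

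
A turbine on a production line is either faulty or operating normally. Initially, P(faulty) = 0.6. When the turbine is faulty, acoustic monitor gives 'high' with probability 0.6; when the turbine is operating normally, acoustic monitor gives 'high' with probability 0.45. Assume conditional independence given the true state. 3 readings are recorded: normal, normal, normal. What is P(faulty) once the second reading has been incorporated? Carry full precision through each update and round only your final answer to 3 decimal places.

After 'normal': P(faulty) = 0.4·0.6000 / (0.4·0.6000 + 0.55·0.4000) ≈ 0.5217
After 'normal': P(faulty) = 0.4·0.5217 / (0.4·0.5217 + 0.55·0.4783) ≈ 0.4424

0.442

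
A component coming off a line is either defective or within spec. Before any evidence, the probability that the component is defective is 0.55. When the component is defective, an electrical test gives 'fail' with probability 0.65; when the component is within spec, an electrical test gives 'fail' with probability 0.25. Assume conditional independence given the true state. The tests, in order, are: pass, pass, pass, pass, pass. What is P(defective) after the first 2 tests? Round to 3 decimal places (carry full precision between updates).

0.210

After 'pass': P(defective) = 0.35·0.5500 / (0.35·0.5500 + 0.75·0.4500) ≈ 0.3632
After 'pass': P(defective) = 0.35·0.3632 / (0.35·0.3632 + 0.75·0.6368) ≈ 0.2102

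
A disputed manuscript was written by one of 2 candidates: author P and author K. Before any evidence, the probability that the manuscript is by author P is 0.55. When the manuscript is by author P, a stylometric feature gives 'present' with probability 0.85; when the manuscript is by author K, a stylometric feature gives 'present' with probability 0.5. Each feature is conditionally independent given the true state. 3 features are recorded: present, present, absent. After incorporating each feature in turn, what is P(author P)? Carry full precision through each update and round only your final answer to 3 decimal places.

After 'present': P(author P) = 0.85·0.5500 / (0.85·0.5500 + 0.5·0.4500) ≈ 0.6751
After 'present': P(author P) = 0.85·0.6751 / (0.85·0.6751 + 0.5·0.3249) ≈ 0.7794
After 'absent': P(author P) = 0.15·0.7794 / (0.15·0.7794 + 0.5·0.2206) ≈ 0.5145

0.514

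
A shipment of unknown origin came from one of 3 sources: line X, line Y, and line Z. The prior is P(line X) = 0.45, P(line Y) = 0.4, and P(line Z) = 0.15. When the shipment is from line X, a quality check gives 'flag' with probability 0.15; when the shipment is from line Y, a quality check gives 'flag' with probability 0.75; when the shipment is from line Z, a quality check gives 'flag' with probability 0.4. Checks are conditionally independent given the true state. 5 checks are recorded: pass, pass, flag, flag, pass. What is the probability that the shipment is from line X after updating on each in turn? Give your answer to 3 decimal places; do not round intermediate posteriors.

0.417

Each posterior becomes the prior for the next update.
After 'pass': normaliser = 0.85·0.4500 + 0.25·0.4000 + 0.6·0.1500; P(line X) ≈ 0.6681, P(line Y) ≈ 0.1747, P(line Z) ≈ 0.1572
After 'pass': normaliser = 0.85·0.6681 + 0.25·0.1747 + 0.6·0.1572; P(line X) ≈ 0.8045, P(line Y) ≈ 0.0619, P(line Z) ≈ 0.1336
After 'flag': normaliser = 0.15·0.8045 + 0.75·0.0619 + 0.4·0.1336; P(line X) ≈ 0.5472, P(line Y) ≈ 0.2104, P(line Z) ≈ 0.2424
After 'flag': normaliser = 0.15·0.5472 + 0.75·0.2104 + 0.4·0.2424; P(line X) ≈ 0.2437, P(line Y) ≈ 0.4685, P(line Z) ≈ 0.2878
After 'pass': normaliser = 0.85·0.2437 + 0.25·0.4685 + 0.6·0.2878; P(line X) ≈ 0.4168, P(line Y) ≈ 0.2357, P(line Z) ≈ 0.3475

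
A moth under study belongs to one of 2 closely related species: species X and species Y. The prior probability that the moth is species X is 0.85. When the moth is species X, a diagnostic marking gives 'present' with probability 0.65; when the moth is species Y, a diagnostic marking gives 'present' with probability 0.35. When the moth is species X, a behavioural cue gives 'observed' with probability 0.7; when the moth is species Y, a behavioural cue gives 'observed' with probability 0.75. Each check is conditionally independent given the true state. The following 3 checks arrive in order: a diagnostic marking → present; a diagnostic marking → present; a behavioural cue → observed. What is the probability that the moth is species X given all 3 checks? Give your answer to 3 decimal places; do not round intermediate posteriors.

0.948

After a diagnostic marking='present': P(species X) = 0.65·0.8500 / (0.65·0.8500 + 0.35·0.1500) ≈ 0.9132
After a diagnostic marking='present': P(species X) = 0.65·0.9132 / (0.65·0.9132 + 0.35·0.0868) ≈ 0.9513
After a behavioural cue='observed': P(species X) = 0.7·0.9513 / (0.7·0.9513 + 0.75·0.0487) ≈ 0.9480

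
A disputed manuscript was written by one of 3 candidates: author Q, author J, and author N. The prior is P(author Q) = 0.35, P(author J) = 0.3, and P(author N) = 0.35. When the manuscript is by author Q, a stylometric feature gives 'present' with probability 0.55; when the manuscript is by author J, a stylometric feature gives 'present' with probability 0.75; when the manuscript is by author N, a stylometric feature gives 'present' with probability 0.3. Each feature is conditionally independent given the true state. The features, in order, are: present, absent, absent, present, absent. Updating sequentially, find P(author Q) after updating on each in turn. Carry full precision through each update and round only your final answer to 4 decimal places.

After 'present': normaliser = 0.55·0.3500 + 0.75·0.3000 + 0.3·0.3500; P(author Q) ≈ 0.3684, P(author J) ≈ 0.4306, P(author N) ≈ 0.2010
After 'absent': normaliser = 0.45·0.3684 + 0.25·0.4306 + 0.7·0.2010; P(author Q) ≈ 0.4003, P(author J) ≈ 0.2600, P(author N) ≈ 0.3397
After 'absent': normaliser = 0.45·0.4003 + 0.25·0.2600 + 0.7·0.3397; P(author Q) ≈ 0.3730, P(author J) ≈ 0.1346, P(author N) ≈ 0.4924
After 'present': normaliser = 0.55·0.3730 + 0.75·0.1346 + 0.3·0.4924; P(author Q) ≈ 0.4521, P(author J) ≈ 0.2224, P(author N) ≈ 0.3255
After 'absent': normaliser = 0.45·0.4521 + 0.25·0.2224 + 0.7·0.3255; P(author Q) ≈ 0.4179, P(author J) ≈ 0.1142, P(author N) ≈ 0.4679

0.4179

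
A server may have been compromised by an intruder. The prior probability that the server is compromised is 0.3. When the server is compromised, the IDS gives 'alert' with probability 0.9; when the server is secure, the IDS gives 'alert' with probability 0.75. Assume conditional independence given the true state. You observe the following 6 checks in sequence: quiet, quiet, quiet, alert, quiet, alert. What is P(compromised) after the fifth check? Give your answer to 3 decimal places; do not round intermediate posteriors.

0.013

After 'quiet': P(compromised) = 0.1·0.3000 / (0.1·0.3000 + 0.25·0.7000) ≈ 0.1463
After 'quiet': P(compromised) = 0.1·0.1463 / (0.1·0.1463 + 0.25·0.8537) ≈ 0.0642
After 'quiet': P(compromised) = 0.1·0.0642 / (0.1·0.0642 + 0.25·0.9358) ≈ 0.0267
After 'alert': P(compromised) = 0.9·0.0267 / (0.9·0.0267 + 0.75·0.9733) ≈ 0.0319
After 'quiet': P(compromised) = 0.1·0.0319 / (0.1·0.0319 + 0.25·0.9681) ≈ 0.0130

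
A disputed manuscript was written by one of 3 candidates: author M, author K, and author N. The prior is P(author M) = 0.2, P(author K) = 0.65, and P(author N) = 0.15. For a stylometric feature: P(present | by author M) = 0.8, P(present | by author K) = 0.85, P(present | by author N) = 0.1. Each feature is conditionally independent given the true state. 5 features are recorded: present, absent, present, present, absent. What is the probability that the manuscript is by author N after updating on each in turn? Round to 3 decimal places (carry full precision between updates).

0.009

After 'present': normaliser = 0.8·0.2000 + 0.85·0.6500 + 0.1·0.1500; P(author M) ≈ 0.2199, P(author K) ≈ 0.7595, P(author N) ≈ 0.0206
After 'absent': normaliser = 0.2·0.2199 + 0.15·0.7595 + 0.9·0.0206; P(author M) ≈ 0.2493, P(author K) ≈ 0.6456, P(author N) ≈ 0.1052
After 'present': normaliser = 0.8·0.2493 + 0.85·0.6456 + 0.1·0.1052; P(author M) ≈ 0.2629, P(author K) ≈ 0.7233, P(author N) ≈ 0.0139
After 'present': normaliser = 0.8·0.2629 + 0.85·0.7233 + 0.1·0.0139; P(author M) ≈ 0.2544, P(author K) ≈ 0.7439, P(author N) ≈ 0.0017
After 'absent': normaliser = 0.2·0.2544 + 0.15·0.7439 + 0.9·0.0017; P(author M) ≈ 0.3103, P(author K) ≈ 0.6805, P(author N) ≈ 0.0092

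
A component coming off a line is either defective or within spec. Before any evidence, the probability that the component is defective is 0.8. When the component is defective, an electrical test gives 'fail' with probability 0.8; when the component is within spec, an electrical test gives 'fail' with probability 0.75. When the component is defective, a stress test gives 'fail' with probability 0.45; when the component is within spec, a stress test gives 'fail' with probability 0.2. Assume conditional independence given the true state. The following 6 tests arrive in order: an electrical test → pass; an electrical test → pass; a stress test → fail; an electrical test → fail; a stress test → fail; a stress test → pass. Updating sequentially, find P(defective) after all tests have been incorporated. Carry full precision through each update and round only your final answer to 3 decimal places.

After an electrical test='pass': P(defective) = 0.2·0.8000 / (0.2·0.8000 + 0.25·0.2000) ≈ 0.7619
After an electrical test='pass': P(defective) = 0.2·0.7619 / (0.2·0.7619 + 0.25·0.2381) ≈ 0.7191
After a stress test='fail': P(defective) = 0.45·0.7191 / (0.45·0.7191 + 0.2·0.2809) ≈ 0.8521
After an electrical test='fail': P(defective) = 0.8·0.8521 / (0.8·0.8521 + 0.75·0.1479) ≈ 0.8600
After a stress test='fail': P(defective) = 0.45·0.8600 / (0.45·0.8600 + 0.2·0.1400) ≈ 0.9325
After a stress test='pass': P(defective) = 0.55·0.9325 / (0.55·0.9325 + 0.8·0.0675) ≈ 0.9048

0.905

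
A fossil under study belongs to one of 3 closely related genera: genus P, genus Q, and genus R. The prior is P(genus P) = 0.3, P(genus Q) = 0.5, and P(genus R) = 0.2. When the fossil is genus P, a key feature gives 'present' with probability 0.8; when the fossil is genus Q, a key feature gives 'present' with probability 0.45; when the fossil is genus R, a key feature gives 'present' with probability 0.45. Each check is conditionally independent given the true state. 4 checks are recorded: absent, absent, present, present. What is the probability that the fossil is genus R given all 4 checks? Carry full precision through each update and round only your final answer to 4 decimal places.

0.2423

Apply Bayes' rule sequentially, carrying P(genus R) forward.
After 'absent': normaliser = 0.2·0.3000 + 0.55·0.5000 + 0.55·0.2000; P(genus P) ≈ 0.1348, P(genus Q) ≈ 0.6180, P(genus R) ≈ 0.2472
After 'absent': normaliser = 0.2·0.1348 + 0.55·0.6180 + 0.55·0.2472; P(genus P) ≈ 0.0536, P(genus Q) ≈ 0.6760, P(genus R) ≈ 0.2704
After 'present': normaliser = 0.8·0.0536 + 0.45·0.6760 + 0.45·0.2704; P(genus P) ≈ 0.0915, P(genus Q) ≈ 0.6489, P(genus R) ≈ 0.2596
After 'present': normaliser = 0.8·0.0915 + 0.45·0.6489 + 0.45·0.2596; P(genus P) ≈ 0.1519, P(genus Q) ≈ 0.6058, P(genus R) ≈ 0.2423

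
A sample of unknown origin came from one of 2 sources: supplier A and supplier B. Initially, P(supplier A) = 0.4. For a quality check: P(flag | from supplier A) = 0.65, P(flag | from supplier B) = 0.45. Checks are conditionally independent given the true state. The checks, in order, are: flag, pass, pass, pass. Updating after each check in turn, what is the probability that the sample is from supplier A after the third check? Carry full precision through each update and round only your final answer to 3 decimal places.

0.281

After 'flag': P(supplier A) = 0.65·0.4000 / (0.65·0.4000 + 0.45·0.6000) ≈ 0.4906
After 'pass': P(supplier A) = 0.35·0.4906 / (0.35·0.4906 + 0.55·0.5094) ≈ 0.3800
After 'pass': P(supplier A) = 0.35·0.3800 / (0.35·0.3800 + 0.55·0.6200) ≈ 0.2806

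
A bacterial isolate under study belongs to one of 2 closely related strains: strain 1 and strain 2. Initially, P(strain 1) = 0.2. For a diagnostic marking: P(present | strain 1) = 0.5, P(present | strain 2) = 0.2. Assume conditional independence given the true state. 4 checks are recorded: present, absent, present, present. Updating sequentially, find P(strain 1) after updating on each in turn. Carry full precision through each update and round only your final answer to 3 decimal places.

After 'present': P(strain 1) = 0.5·0.2000 / (0.5·0.2000 + 0.2·0.8000) ≈ 0.3846
After 'absent': P(strain 1) = 0.5·0.3846 / (0.5·0.3846 + 0.8·0.6154) ≈ 0.2809
After 'present': P(strain 1) = 0.5·0.2809 / (0.5·0.2809 + 0.2·0.7191) ≈ 0.4941
After 'present': P(strain 1) = 0.5·0.4941 / (0.5·0.4941 + 0.2·0.5059) ≈ 0.7094

0.709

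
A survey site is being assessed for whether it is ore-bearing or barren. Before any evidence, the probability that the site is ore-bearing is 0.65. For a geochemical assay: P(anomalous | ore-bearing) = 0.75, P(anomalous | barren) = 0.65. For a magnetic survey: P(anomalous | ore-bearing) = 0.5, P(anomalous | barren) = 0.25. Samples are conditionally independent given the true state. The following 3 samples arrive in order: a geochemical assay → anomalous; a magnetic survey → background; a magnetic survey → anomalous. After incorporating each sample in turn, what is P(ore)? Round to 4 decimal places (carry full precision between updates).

Apply Bayes' rule sequentially, carrying P(ore) forward.
After a geochemical assay='anomalous': P(ore) = 0.75·0.6500 / (0.75·0.6500 + 0.65·0.3500) ≈ 0.6818
After a magnetic survey='background': P(ore) = 0.5·0.6818 / (0.5·0.6818 + 0.75·0.3182) ≈ 0.5882
After a magnetic survey='anomalous': P(ore) = 0.5·0.5882 / (0.5·0.5882 + 0.25·0.4118) ≈ 0.7407

0.7407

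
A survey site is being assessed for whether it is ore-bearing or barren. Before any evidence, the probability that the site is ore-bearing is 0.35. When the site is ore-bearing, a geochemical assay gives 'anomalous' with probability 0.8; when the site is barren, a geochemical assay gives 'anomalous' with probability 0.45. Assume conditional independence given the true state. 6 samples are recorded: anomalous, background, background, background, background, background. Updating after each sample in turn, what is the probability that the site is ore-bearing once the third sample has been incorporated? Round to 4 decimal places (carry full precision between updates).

Apply Bayes' rule sequentially, carrying P(ore) forward.
After 'anomalous': P(ore) = 0.8·0.3500 / (0.8·0.3500 + 0.45·0.6500) ≈ 0.4891
After 'background': P(ore) = 0.2·0.4891 / (0.2·0.4891 + 0.55·0.5109) ≈ 0.2582
After 'background': P(ore) = 0.2·0.2582 / (0.2·0.2582 + 0.55·0.7418) ≈ 0.1124

0.1124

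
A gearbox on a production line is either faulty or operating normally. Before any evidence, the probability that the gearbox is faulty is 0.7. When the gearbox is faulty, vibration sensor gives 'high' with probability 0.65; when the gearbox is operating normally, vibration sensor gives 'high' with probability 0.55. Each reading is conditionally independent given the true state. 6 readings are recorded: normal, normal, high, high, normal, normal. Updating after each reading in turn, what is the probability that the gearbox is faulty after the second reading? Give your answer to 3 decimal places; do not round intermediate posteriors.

After 'normal': P(faulty) = 0.35·0.7000 / (0.35·0.7000 + 0.45·0.3000) ≈ 0.6447
After 'normal': P(faulty) = 0.35·0.6447 / (0.35·0.6447 + 0.45·0.3553) ≈ 0.5853

0.585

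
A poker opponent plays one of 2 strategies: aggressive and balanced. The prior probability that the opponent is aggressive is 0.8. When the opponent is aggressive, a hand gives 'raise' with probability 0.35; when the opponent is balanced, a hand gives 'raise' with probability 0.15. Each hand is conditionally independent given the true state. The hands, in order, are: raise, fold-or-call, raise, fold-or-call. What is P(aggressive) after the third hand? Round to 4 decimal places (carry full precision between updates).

0.9434

After 'raise': P(aggressive) = 0.35·0.8000 / (0.35·0.8000 + 0.15·0.2000) ≈ 0.9032
After 'fold-or-call': P(aggressive) = 0.65·0.9032 / (0.65·0.9032 + 0.85·0.0968) ≈ 0.8771
After 'raise': P(aggressive) = 0.35·0.8771 / (0.35·0.8771 + 0.15·0.1229) ≈ 0.9434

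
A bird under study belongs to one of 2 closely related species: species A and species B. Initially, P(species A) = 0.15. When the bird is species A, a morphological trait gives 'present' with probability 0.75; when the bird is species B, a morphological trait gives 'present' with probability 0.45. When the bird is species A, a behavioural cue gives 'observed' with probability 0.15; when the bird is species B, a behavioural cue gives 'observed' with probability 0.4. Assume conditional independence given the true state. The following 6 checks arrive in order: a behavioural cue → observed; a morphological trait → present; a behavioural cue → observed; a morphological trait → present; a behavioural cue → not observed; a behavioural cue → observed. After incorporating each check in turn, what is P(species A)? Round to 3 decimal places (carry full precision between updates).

After a behavioural cue='observed': P(species A) = 0.15·0.1500 / (0.15·0.1500 + 0.4·0.8500) ≈ 0.0621
After a morphological trait='present': P(species A) = 0.75·0.0621 / (0.75·0.0621 + 0.45·0.9379) ≈ 0.0993
After a behavioural cue='observed': P(species A) = 0.15·0.0993 / (0.15·0.0993 + 0.4·0.9007) ≈ 0.0397
After a morphological trait='present': P(species A) = 0.75·0.0397 / (0.75·0.0397 + 0.45·0.9603) ≈ 0.0645
After a behavioural cue='not observed': P(species A) = 0.85·0.0645 / (0.85·0.0645 + 0.6·0.9355) ≈ 0.0890
After a behavioural cue='observed': P(species A) = 0.15·0.0890 / (0.15·0.0890 + 0.4·0.9110) ≈ 0.0353

0.035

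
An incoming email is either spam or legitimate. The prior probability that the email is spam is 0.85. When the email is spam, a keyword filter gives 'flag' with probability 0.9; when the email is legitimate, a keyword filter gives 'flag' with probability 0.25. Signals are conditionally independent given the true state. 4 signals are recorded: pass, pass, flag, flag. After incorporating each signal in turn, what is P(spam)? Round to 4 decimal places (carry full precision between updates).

After 'pass': P(spam) = 0.1·0.8500 / (0.1·0.8500 + 0.75·0.1500) ≈ 0.4304
After 'pass': P(spam) = 0.1·0.4304 / (0.1·0.4304 + 0.75·0.5696) ≈ 0.0915
After 'flag': P(spam) = 0.9·0.0915 / (0.9·0.0915 + 0.25·0.9085) ≈ 0.2661
After 'flag': P(spam) = 0.9·0.2661 / (0.9·0.2661 + 0.25·0.7339) ≈ 0.5663

0.5663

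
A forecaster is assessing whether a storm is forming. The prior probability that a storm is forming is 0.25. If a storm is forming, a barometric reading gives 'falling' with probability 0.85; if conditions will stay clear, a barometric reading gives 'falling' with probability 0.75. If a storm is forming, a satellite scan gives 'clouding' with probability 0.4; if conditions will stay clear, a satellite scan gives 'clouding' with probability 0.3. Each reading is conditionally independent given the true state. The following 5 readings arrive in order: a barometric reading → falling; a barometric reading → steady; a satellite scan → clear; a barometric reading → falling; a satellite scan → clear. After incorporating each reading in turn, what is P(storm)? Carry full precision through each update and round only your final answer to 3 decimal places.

0.159

After a barometric reading='falling': P(storm) = 0.85·0.2500 / (0.85·0.2500 + 0.75·0.7500) ≈ 0.2742
After a barometric reading='steady': P(storm) = 0.15·0.2742 / (0.15·0.2742 + 0.25·0.7258) ≈ 0.1848
After a satellite scan='clear': P(storm) = 0.6·0.1848 / (0.6·0.1848 + 0.7·0.8152) ≈ 0.1627
After a barometric reading='falling': P(storm) = 0.85·0.1627 / (0.85·0.1627 + 0.75·0.8373) ≈ 0.1805
After a satellite scan='clear': P(storm) = 0.6·0.1805 / (0.6·0.1805 + 0.7·0.8195) ≈ 0.1588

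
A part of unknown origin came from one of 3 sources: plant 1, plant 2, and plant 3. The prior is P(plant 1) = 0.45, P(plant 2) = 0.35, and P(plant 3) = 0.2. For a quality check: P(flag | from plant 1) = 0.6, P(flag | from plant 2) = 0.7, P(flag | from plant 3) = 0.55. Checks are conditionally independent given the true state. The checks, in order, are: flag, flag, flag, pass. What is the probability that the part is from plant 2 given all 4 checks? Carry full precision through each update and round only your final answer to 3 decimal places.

After 'flag': normaliser = 0.6·0.4500 + 0.7·0.3500 + 0.55·0.2000; P(plant 1) ≈ 0.4320, P(plant 2) ≈ 0.3920, P(plant 3) ≈ 0.1760
After 'flag': normaliser = 0.6·0.4320 + 0.7·0.3920 + 0.55·0.1760; P(plant 1) ≈ 0.4112, P(plant 2) ≈ 0.4353, P(plant 3) ≈ 0.1536
After 'flag': normaliser = 0.6·0.4112 + 0.7·0.4353 + 0.55·0.1536; P(plant 1) ≈ 0.3880, P(plant 2) ≈ 0.4792, P(plant 3) ≈ 0.1328
After 'pass': normaliser = 0.4·0.3880 + 0.3·0.4792 + 0.45·0.1328; P(plant 1) ≈ 0.4326, P(plant 2) ≈ 0.4008, P(plant 3) ≈ 0.1666

0.401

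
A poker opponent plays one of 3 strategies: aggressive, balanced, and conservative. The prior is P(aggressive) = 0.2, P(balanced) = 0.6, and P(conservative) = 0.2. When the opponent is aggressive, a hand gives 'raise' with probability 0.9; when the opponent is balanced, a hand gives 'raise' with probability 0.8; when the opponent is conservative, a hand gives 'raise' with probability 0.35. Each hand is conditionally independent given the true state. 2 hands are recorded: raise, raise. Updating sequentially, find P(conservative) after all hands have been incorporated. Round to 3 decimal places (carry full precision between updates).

0.043

After 'raise': normaliser = 0.9·0.2000 + 0.8·0.6000 + 0.35·0.2000; P(aggressive) ≈ 0.2466, P(balanced) ≈ 0.6575, P(conservative) ≈ 0.0959
After 'raise': normaliser = 0.9·0.2466 + 0.8·0.6575 + 0.35·0.0959; P(aggressive) ≈ 0.2840, P(balanced) ≈ 0.6731, P(conservative) ≈ 0.0429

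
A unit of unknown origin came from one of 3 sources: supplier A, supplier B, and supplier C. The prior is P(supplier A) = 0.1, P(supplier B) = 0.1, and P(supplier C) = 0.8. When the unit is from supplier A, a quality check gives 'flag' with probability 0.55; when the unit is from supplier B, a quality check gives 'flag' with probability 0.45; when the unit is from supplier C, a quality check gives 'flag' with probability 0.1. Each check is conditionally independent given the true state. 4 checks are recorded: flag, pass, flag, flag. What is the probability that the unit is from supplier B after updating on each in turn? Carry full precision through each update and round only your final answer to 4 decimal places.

0.3791

After 'flag': normaliser = 0.55·0.1000 + 0.45·0.1000 + 0.1·0.8000; P(supplier A) ≈ 0.3056, P(supplier B) ≈ 0.2500, P(supplier C) ≈ 0.4444
After 'pass': normaliser = 0.45·0.3056 + 0.55·0.2500 + 0.9·0.4444; P(supplier A) ≈ 0.2037, P(supplier B) ≈ 0.2037, P(supplier C) ≈ 0.5926
After 'flag': normaliser = 0.55·0.2037 + 0.45·0.2037 + 0.1·0.5926; P(supplier A) ≈ 0.4261, P(supplier B) ≈ 0.3486, P(supplier C) ≈ 0.2254
After 'flag': normaliser = 0.55·0.4261 + 0.45·0.3486 + 0.1·0.2254; P(supplier A) ≈ 0.5664, P(supplier B) ≈ 0.3791, P(supplier C) ≈ 0.0545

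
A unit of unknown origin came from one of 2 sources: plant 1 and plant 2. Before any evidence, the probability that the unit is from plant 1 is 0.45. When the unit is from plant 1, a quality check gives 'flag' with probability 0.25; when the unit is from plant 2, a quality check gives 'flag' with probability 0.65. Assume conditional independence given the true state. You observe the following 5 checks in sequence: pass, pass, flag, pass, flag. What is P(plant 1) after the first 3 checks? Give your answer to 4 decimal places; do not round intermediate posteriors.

Each posterior becomes the prior for the next update.
After 'pass': P(plant 1) = 0.75·0.4500 / (0.75·0.4500 + 0.35·0.5500) ≈ 0.6368
After 'pass': P(plant 1) = 0.75·0.6368 / (0.75·0.6368 + 0.35·0.3632) ≈ 0.7898
After 'flag': P(plant 1) = 0.25·0.7898 / (0.25·0.7898 + 0.65·0.2102) ≈ 0.5910

0.5910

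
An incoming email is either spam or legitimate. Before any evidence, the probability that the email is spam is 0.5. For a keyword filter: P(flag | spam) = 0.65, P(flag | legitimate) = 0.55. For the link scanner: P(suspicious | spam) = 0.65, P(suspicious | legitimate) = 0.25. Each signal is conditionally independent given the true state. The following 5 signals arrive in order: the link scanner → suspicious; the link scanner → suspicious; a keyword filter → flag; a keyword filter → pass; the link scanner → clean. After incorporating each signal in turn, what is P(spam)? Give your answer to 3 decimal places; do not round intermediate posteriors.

0.744

After the link scanner='suspicious': P(spam) = 0.65·0.5000 / (0.65·0.5000 + 0.25·0.5000) ≈ 0.7222
After the link scanner='suspicious': P(spam) = 0.65·0.7222 / (0.65·0.7222 + 0.25·0.2778) ≈ 0.8711
After a keyword filter='flag': P(spam) = 0.65·0.8711 / (0.65·0.8711 + 0.55·0.1289) ≈ 0.8888
After a keyword filter='pass': P(spam) = 0.35·0.8888 / (0.35·0.8888 + 0.45·0.1112) ≈ 0.8614
After the link scanner='clean': P(spam) = 0.35·0.8614 / (0.35·0.8614 + 0.75·0.1386) ≈ 0.7436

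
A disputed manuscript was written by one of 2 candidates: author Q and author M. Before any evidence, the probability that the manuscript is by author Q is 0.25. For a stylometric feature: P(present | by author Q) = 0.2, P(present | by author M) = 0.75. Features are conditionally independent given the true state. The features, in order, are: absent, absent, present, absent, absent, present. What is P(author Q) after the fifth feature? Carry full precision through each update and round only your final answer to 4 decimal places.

0.9031

After 'absent': P(author Q) = 0.8·0.2500 / (0.8·0.2500 + 0.25·0.7500) ≈ 0.5161
After 'absent': P(author Q) = 0.8·0.5161 / (0.8·0.5161 + 0.25·0.4839) ≈ 0.7734
After 'present': P(author Q) = 0.2·0.7734 / (0.2·0.7734 + 0.75·0.2266) ≈ 0.4765
After 'absent': P(author Q) = 0.8·0.4765 / (0.8·0.4765 + 0.25·0.5235) ≈ 0.7444
After 'absent': P(author Q) = 0.8·0.7444 / (0.8·0.7444 + 0.25·0.2556) ≈ 0.9031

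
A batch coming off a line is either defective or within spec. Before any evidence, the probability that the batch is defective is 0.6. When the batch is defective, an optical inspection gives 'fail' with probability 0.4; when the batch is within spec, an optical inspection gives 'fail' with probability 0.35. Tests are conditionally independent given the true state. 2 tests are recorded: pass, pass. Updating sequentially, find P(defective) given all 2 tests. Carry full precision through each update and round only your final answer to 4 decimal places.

Apply Bayes' rule sequentially, carrying P(defective) forward.
After 'pass': P(defective) = 0.6·0.6000 / (0.6·0.6000 + 0.65·0.4000) ≈ 0.5806
After 'pass': P(defective) = 0.6·0.5806 / (0.6·0.5806 + 0.65·0.4194) ≈ 0.5610

0.5610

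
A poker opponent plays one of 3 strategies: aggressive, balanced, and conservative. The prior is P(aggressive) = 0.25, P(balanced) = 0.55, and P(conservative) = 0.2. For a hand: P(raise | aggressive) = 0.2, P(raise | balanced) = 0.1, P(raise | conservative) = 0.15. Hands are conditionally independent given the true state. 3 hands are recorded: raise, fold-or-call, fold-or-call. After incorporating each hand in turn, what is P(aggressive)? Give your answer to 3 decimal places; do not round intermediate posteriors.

0.326

Apply Bayes' rule sequentially, carrying P(aggressive) forward.
After 'raise': normaliser = 0.2·0.2500 + 0.1·0.5500 + 0.15·0.2000; P(aggressive) ≈ 0.3704, P(balanced) ≈ 0.4074, P(conservative) ≈ 0.2222
After 'fold-or-call': normaliser = 0.8·0.3704 + 0.9·0.4074 + 0.85·0.2222; P(aggressive) ≈ 0.3478, P(balanced) ≈ 0.4304, P(conservative) ≈ 0.2217
After 'fold-or-call': normaliser = 0.8·0.3478 + 0.9·0.4304 + 0.85·0.2217; P(aggressive) ≈ 0.3258, P(balanced) ≈ 0.4536, P(conservative) ≈ 0.2207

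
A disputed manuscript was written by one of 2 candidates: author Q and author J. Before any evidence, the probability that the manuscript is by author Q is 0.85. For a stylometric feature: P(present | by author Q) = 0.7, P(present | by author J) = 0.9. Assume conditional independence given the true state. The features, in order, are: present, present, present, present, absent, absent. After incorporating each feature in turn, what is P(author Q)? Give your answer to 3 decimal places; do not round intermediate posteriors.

After 'present': P(author Q) = 0.7·0.8500 / (0.7·0.8500 + 0.9·0.1500) ≈ 0.8151
After 'present': P(author Q) = 0.7·0.8151 / (0.7·0.8151 + 0.9·0.1849) ≈ 0.7742
After 'present': P(author Q) = 0.7·0.7742 / (0.7·0.7742 + 0.9·0.2258) ≈ 0.7272
After 'present': P(author Q) = 0.7·0.7272 / (0.7·0.7272 + 0.9·0.2728) ≈ 0.6747
After 'absent': P(author Q) = 0.3·0.6747 / (0.3·0.6747 + 0.1·0.3253) ≈ 0.8615
After 'absent': P(author Q) = 0.3·0.8615 / (0.3·0.8615 + 0.1·0.1385) ≈ 0.9491

0.949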